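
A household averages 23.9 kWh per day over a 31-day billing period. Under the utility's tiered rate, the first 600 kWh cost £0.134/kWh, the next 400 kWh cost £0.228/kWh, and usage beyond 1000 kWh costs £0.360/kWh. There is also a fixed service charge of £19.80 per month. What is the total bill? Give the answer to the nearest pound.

£132

Usage = 23.9 kWh/day × 31 days = 740.9 kWh
First 600 kWh × £0.134 = £80.40
Next 140.9 kWh × £0.228 = £32.13
Remaining tier: 0 kWh (not reached)
Energy charge = £112.53; + service £19.80 = £132.33 ≈ £132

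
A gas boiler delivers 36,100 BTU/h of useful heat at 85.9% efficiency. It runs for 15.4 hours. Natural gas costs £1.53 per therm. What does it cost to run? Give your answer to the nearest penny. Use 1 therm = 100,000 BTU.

£9.90

Heat delivered = 36,100 BTU/h × 15.4 h = 555,940 BTU
Gas input = 555,940 / 0.859 = 647,194 BTU
= 647,194 / 100,000 = 6.472 therm
Cost = 6.472 × £1.53/therm = £9.90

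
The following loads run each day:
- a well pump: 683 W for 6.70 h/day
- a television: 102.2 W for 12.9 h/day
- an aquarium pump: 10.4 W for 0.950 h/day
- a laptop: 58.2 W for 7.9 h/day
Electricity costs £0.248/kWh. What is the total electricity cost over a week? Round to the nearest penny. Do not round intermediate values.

£11.05

well pump: 683 W × 6.70 h × 7 d = 32,033 Wh = 32.03 kWh
television: 102.2 W × 12.9 h × 7 d = 9,229 Wh = 9.229 kWh
aquarium pump: 10.4 W × 0.950 h × 7 d = 69 Wh = 0.06916 kWh
laptop: 58.2 W × 7.9 h × 7 d = 3,218 Wh = 3.218 kWh
Total energy = 32.03 + 9.229 + 0.06916 + 3.218 = 44.55 kWh
Cost = 44.55 kWh × £0.248 = £11.05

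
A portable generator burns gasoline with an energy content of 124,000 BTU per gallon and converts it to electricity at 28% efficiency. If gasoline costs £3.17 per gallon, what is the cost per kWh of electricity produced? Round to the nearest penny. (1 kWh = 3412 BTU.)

£0.31

Electrical output per gallon = 124,000 BTU × 0.28 / 3412 BTU/kWh = 10.18 kWh
Cost per kWh = £3.17 / 10.18 kWh = £0.312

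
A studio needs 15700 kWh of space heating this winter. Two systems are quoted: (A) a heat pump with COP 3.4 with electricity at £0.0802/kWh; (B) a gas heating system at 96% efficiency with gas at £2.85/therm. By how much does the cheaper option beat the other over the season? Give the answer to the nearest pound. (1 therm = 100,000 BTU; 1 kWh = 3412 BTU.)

£1220

Heat load = 15700 kWh × 3412 = 53,568,400 BTU
Gas: input = 53,568,400 / 0.96 = 55,800,417 BTU = 558 therm → 558 × £2.85 = £1,590.31
Heat pump: 53,568,400 BTU / 3412 = 15,700 kWh heat; / 3.4 = 4,618 kWh in → × £0.0802 = £370.34
Difference = |£1,590.31 − £370.34| = £1,219.98 ≈ £1220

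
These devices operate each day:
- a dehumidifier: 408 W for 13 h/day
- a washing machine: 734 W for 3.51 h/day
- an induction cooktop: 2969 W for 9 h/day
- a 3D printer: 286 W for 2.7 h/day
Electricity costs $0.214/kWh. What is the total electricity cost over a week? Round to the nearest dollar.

dehumidifier: 408 W × 13 h × 7 d = 37,128 Wh = 37.13 kWh
washing machine: 734 W × 3.51 h × 7 d = 18,034 Wh = 18.03 kWh
induction cooktop: 2969 W × 9 h × 7 d = 187,047 Wh = 187 kWh
3D printer: 286 W × 2.7 h × 7 d = 5,405 Wh = 5.405 kWh
Total energy = 37.13 + 18.03 + 187 + 5.405 = 247.6 kWh
Cost = 247.6 kWh × $0.214 = $52.99 ≈ $53

$53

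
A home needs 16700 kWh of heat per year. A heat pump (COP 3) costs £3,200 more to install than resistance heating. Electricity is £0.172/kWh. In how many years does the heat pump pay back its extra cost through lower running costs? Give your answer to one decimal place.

1.7 years

Resistance: 16700 kWh × £0.172 = £2,872.40/yr
Heat pump: 16700 / 3 = 5567 kWh in → × £0.172 = £957.47/yr
Annual savings = £1,914.93
Payback = £3,200 / £1,914.93 = 1.67 years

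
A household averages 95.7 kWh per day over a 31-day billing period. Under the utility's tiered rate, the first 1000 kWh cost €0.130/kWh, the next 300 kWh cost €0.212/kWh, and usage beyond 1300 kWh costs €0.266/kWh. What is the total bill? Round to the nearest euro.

Usage = 95.7 kWh/day × 31 days = 2966.7 kWh
First 1000 kWh × €0.130 = €130.00
Next 300 kWh × €0.212 = €63.60
Remaining 1666.7 kWh × €0.266 = €443.34
Total = €636.94 ≈ €637

€637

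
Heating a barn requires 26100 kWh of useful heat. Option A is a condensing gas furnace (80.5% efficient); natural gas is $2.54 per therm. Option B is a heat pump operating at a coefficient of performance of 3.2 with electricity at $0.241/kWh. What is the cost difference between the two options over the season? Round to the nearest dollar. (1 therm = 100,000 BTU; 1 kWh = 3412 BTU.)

Heat load = 26100 kWh × 3412 = 89,053,200 BTU
Gas: input = 89,053,200 / 0.805 = 110,625,093 BTU = 1,106 therm → 1,106 × $2.54 = $2,809.88
Heat pump: 89,053,200 BTU / 3412 = 26,100 kWh heat; / 3.2 = 8,156 kWh in → × $0.241 = $1,965.66
Difference = |$2,809.88 − $1,965.66| = $844.22 ≈ $844

$844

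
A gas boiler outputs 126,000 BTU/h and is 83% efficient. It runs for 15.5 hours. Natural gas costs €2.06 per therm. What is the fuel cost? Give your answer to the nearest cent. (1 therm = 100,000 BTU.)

Heat delivered = 126,000 BTU/h × 15.5 h = 1,953,000 BTU
Gas input = 1,953,000 / 0.83 = 2,353,012 BTU
= 2,353,012 / 100,000 = 23.53 therm
Cost = 23.53 × €2.06/therm = €48.47

€48.47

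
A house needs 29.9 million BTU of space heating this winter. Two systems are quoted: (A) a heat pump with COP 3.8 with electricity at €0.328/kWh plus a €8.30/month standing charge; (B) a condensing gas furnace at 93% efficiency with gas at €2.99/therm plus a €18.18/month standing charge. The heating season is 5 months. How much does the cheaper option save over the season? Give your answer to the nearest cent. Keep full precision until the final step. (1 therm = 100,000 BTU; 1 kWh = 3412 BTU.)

Heat load = 29.9 × 10⁶ BTU = 29,900,000 BTU
Gas: input = 29,900,000 / 0.93 = 32,150,538 BTU = 321.5 therm → 321.5 × €2.99 = €961.30; + 5 × €18.18 standing = €1,052.20
Heat pump: 29,900,000 BTU / 3412 = 8,763 kWh heat; / 3.8 = 2,306 kWh in → × €0.328 = €756.40; + 5 × €8.30 standing = €797.90
Difference = |€1,052.20 − €797.90| = €254.30

€254.30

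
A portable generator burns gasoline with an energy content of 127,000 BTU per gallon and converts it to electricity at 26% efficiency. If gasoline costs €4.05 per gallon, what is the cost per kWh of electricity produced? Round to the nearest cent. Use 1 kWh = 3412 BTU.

€0.42

Electrical output per gallon = 127,000 BTU × 0.26 / 3412 BTU/kWh = 9.678 kWh
Cost per kWh = €4.05 / 9.678 kWh = €0.418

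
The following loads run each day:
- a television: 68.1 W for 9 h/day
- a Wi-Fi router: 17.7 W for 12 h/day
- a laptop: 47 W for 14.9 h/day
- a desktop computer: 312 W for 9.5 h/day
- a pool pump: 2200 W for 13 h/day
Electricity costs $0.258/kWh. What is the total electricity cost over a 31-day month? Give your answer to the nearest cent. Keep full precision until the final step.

$264.65

television: 68.1 W × 9 h × 31 d = 19,000 Wh = 19 kWh
Wi-Fi router: 17.7 W × 12 h × 31 d = 6,584 Wh = 6.584 kWh
laptop: 47 W × 14.9 h × 31 d = 21,709 Wh = 21.71 kWh
desktop computer: 312 W × 9.5 h × 31 d = 91,884 Wh = 91.88 kWh
pool pump: 2200 W × 13 h × 31 d = 886,600 Wh = 886.6 kWh
Total energy = 19 + 6.584 + 21.71 + 91.88 + 886.6 = 1,026 kWh
Cost = 1,026 kWh × $0.258 = $264.65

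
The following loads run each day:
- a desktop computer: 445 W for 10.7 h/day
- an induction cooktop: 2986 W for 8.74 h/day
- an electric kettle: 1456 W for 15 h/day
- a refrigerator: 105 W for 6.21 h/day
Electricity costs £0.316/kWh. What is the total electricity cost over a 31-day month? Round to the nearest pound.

£523

desktop computer: 445 W × 10.7 h × 31 d = 147,606 Wh = 147.6 kWh
induction cooktop: 2986 W × 8.74 h × 31 d = 809,027 Wh = 809 kWh
electric kettle: 1456 W × 15 h × 31 d = 677,040 Wh = 677 kWh
refrigerator: 105 W × 6.21 h × 31 d = 20,214 Wh = 20.21 kWh
Total energy = 147.6 + 809 + 677 + 20.21 = 1,654 kWh
Cost = 1,654 kWh × £0.316 = £522.63 ≈ £523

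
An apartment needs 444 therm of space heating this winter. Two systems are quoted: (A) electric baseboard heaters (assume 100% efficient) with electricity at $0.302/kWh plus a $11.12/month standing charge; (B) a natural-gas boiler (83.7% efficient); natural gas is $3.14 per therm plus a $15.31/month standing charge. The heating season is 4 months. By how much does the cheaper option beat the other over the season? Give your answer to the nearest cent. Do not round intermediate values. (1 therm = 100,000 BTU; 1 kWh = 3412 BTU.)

Heat load = 444 therm × 100,000 = 44,400,000 BTU
Gas: input = 44,400,000 / 0.837 = 53,046,595 BTU = 530.5 therm → 530.5 × $3.14 = $1,665.66; + 4 × $15.31 standing = $1,726.90
Electric: 44,400,000 BTU / 3412 = 13,010 kWh → × $0.302 = $3,929.89; + 4 × $11.12 standing = $3,974.37
Difference = |$1,726.90 − $3,974.37| = $2,247.47

$2247.47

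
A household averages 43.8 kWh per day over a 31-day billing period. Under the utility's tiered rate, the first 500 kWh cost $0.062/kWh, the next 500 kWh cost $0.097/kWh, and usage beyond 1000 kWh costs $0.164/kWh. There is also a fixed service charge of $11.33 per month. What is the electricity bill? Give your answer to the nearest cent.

Usage = 43.8 kWh/day × 31 days = 1357.8 kWh
First 500 kWh × $0.062 = $31.00
Next 500 kWh × $0.097 = $48.50
Remaining 357.8 kWh × $0.164 = $58.68
Energy charge = $138.18; + service $11.33 = $149.51

$149.51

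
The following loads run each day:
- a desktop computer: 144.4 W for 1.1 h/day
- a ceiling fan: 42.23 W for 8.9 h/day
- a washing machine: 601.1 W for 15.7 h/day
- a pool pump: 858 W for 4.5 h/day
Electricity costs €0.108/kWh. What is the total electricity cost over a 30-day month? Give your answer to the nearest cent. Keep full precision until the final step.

€44.82

desktop computer: 144.4 W × 1.1 h × 30 d = 4,765 Wh = 4.765 kWh
ceiling fan: 42.23 W × 8.9 h × 30 d = 11,275 Wh = 11.28 kWh
washing machine: 601.1 W × 15.7 h × 30 d = 283,118 Wh = 283.1 kWh
pool pump: 858 W × 4.5 h × 30 d = 115,830 Wh = 115.8 kWh
Total energy = 4.765 + 11.28 + 283.1 + 115.8 = 415 kWh
Cost = 415 kWh × €0.108 = €44.82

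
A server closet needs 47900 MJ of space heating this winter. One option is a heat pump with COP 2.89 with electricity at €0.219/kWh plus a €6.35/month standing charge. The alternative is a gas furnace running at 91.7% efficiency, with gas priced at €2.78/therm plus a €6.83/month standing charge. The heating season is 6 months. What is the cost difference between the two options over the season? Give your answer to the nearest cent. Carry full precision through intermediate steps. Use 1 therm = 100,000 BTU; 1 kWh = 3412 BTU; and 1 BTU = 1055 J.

€370.95

Heat load = 47900 MJ = 47,900,000,000 J / 1055 = 45,402,844 BTU
Gas: input = 45,402,844 / 0.917 = 49,512,370 BTU = 495.1 therm → 495.1 × €2.78 = €1,376.44; + 6 × €6.83 standing = €1,417.42
Heat pump: 45,402,844 BTU / 3412 = 13,310 kWh heat; / 2.89 = 4,604 kWh in → × €0.219 = €1,008.37; + 6 × €6.35 standing = €1,046.47
Difference = |€1,417.42 − €1,046.47| = €370.95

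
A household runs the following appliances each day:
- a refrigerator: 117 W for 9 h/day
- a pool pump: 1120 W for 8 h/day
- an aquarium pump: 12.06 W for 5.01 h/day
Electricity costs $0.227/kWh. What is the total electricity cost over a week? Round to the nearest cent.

$16.01

refrigerator: 117 W × 9 h × 7 d = 7,371 Wh = 7.371 kWh
pool pump: 1120 W × 8 h × 7 d = 62,720 Wh = 62.72 kWh
aquarium pump: 12.06 W × 5.01 h × 7 d = 423 Wh = 0.4229 kWh
Total energy = 7.371 + 62.72 + 0.4229 = 70.51 kWh
Cost = 70.51 kWh × $0.227 = $16.01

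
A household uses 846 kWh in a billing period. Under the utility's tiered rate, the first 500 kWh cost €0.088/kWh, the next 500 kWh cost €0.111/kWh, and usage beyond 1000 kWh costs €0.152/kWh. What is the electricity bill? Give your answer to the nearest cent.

€82.41

First 500 kWh × €0.088 = €44.00
Next 346 kWh × €0.111 = €38.41
Remaining tier: 0 kWh (not reached)
Total = €82.41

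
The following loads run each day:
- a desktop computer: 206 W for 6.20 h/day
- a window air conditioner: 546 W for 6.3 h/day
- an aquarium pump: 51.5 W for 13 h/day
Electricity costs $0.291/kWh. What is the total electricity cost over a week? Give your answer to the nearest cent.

$10.97

desktop computer: 206 W × 6.20 h × 7 d = 8,940 Wh = 8.94 kWh
window air conditioner: 546 W × 6.3 h × 7 d = 24,079 Wh = 24.08 kWh
aquarium pump: 51.5 W × 13 h × 7 d = 4,686 Wh = 4.686 kWh
Total energy = 8.94 + 24.08 + 4.686 = 37.71 kWh
Cost = 37.71 kWh × $0.291 = $10.97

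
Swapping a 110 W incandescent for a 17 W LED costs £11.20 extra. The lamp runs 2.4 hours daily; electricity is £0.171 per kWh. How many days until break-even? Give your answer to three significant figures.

293 days

Power saved = 110 − 17 = 93 W
Daily energy saved = 93 W × 2.4 h = 223.2 Wh = 0.2232 kWh
Daily savings = 0.2232 × £0.171 = £0.0382
Payback = £11.20 / £0.0382 per day = 293.4 days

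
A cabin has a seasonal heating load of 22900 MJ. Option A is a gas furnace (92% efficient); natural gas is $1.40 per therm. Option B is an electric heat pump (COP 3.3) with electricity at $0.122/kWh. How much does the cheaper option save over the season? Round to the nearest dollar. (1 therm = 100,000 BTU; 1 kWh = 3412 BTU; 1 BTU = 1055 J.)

Heat load = 22900 MJ = 22,900,000,000 J / 1055 = 21,706,161 BTU
Gas: input = 21,706,161 / 0.92 = 23,593,653 BTU = 235.9 therm → 235.9 × $1.40 = $330.31
Heat pump: 21,706,161 BTU / 3412 = 6,362 kWh heat; / 3.3 = 1,928 kWh in → × $0.122 = $235.19
Difference = |$330.31 − $235.19| = $95.12 ≈ $95

$95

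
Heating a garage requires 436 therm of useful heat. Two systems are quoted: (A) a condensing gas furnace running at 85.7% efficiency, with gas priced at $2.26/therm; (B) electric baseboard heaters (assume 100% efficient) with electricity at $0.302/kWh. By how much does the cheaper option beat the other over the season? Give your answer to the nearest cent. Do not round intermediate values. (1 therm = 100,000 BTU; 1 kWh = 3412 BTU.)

Heat load = 436 therm × 100,000 = 43,600,000 BTU
Gas: input = 43,600,000 / 0.857 = 50,875,146 BTU = 508.8 therm → 508.8 × $2.26 = $1,149.78
Electric: 43,600,000 BTU / 3412 = 12,780 kWh → × $0.302 = $3,859.09
Difference = |$1,149.78 − $3,859.09| = $2,709.31

$2709.31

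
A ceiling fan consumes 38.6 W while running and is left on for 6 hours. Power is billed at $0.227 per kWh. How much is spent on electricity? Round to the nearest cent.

$0.05

Energy = 38.6 W × 6 h = 232 Wh = 0.2316 kWh
Cost = 0.2316 kWh × $0.227/kWh = $0.05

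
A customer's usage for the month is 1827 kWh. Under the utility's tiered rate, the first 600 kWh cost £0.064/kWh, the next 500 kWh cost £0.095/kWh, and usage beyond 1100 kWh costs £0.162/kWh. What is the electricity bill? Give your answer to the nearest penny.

£203.67

First 600 kWh × £0.064 = £38.40
Next 500 kWh × £0.095 = £47.50
Remaining 727 kWh × £0.162 = £117.77
Total = £203.67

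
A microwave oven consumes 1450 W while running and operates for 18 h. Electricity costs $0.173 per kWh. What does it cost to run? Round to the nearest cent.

Energy = 1450 W × 18 h = 26,100 Wh = 26.1 kWh
Cost = 26.1 kWh × $0.173/kWh = $4.52

$4.52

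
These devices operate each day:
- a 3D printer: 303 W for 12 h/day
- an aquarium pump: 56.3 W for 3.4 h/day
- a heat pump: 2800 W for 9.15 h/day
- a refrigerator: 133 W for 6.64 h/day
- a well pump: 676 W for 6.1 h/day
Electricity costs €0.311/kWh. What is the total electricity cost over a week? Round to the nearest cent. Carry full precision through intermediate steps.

€75.01

3D printer: 303 W × 12 h × 7 d = 25,452 Wh = 25.45 kWh
aquarium pump: 56.3 W × 3.4 h × 7 d = 1,340 Wh = 1.34 kWh
heat pump: 2800 W × 9.15 h × 7 d = 179,340 Wh = 179.3 kWh
refrigerator: 133 W × 6.64 h × 7 d = 6,182 Wh = 6.182 kWh
well pump: 676 W × 6.1 h × 7 d = 28,865 Wh = 28.87 kWh
Total energy = 25.45 + 1.34 + 179.3 + 6.182 + 28.87 = 241.2 kWh
Cost = 241.2 kWh × €0.311 = €75.01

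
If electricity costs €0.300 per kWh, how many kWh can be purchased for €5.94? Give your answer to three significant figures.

19.8 kWh

€5.94 / €0.300 per kWh = 19.8 kWh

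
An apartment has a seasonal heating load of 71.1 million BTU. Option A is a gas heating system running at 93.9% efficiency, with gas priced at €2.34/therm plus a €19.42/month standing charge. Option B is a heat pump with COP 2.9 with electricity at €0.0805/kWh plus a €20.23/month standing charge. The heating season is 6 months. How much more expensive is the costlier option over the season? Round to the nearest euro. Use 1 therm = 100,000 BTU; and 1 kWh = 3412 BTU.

€1189

Heat load = 71.1 × 10⁶ BTU = 71,100,000 BTU
Gas: input = 71,100,000 / 0.939 = 75,718,850 BTU = 757.2 therm → 757.2 × €2.34 = €1,771.82; + 6 × €19.42 standing = €1,888.34
Heat pump: 71,100,000 BTU / 3412 = 20,840 kWh heat; / 2.9 = 7,186 kWh in → × €0.0805 = €578.44; + 6 × €20.23 standing = €699.82
Difference = |€1,888.34 − €699.82| = €1,188.52 ≈ €1189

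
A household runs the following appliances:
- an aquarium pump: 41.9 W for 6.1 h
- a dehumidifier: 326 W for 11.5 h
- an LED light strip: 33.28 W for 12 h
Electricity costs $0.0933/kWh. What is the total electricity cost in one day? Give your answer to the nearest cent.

aquarium pump: 41.9 W × 6.1 h = 256 Wh = 0.2556 kWh
dehumidifier: 326 W × 11.5 h = 3,749 Wh = 3.749 kWh
LED light strip: 33.28 W × 12 h = 399 Wh = 0.3994 kWh
Total energy = 0.2556 + 3.749 + 0.3994 = 4.404 kWh
Cost = 4.404 kWh × $0.0933 = $0.41

$0.41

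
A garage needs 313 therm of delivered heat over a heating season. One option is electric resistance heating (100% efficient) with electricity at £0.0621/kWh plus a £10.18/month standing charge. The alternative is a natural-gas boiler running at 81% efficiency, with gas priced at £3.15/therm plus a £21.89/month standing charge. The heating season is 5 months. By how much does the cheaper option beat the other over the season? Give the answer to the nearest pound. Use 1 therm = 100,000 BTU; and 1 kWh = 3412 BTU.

£706

Heat load = 313 therm × 100,000 = 31,300,000 BTU
Gas: input = 31,300,000 / 0.81 = 38,641,975 BTU = 386.4 therm → 386.4 × £3.15 = £1,217.22; + 5 × £21.89 standing = £1,326.67
Electric: 31,300,000 BTU / 3412 = 9,174 kWh → × £0.0621 = £569.67; + 5 × £10.18 standing = £620.57
Difference = |£1,326.67 − £620.57| = £706.10 ≈ £706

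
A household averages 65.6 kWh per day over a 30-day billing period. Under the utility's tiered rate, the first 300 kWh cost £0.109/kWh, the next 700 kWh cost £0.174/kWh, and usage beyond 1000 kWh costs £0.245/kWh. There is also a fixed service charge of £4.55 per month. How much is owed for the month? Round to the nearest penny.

£396.21

Usage = 65.6 kWh/day × 30 days = 1968 kWh
First 300 kWh × £0.109 = £32.70
Next 700 kWh × £0.174 = £121.80
Remaining 968 kWh × £0.245 = £237.16
Energy charge = £391.66; + service £4.55 = £396.21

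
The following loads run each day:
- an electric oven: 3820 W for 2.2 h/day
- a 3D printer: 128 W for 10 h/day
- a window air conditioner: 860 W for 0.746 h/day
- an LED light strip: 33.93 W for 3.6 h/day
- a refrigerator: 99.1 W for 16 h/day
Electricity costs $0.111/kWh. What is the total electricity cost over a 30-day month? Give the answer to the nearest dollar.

$40

electric oven: 3820 W × 2.2 h × 30 d = 252,120 Wh = 252.1 kWh
3D printer: 128 W × 10 h × 30 d = 38,400 Wh = 38.4 kWh
window air conditioner: 860 W × 0.746 h × 30 d = 19,247 Wh = 19.25 kWh
LED light strip: 33.93 W × 3.6 h × 30 d = 3,664 Wh = 3.664 kWh
refrigerator: 99.1 W × 16 h × 30 d = 47,568 Wh = 47.57 kWh
Total energy = 252.1 + 38.4 + 19.25 + 3.664 + 47.57 = 361 kWh
Cost = 361 kWh × $0.111 = $40.07 ≈ $40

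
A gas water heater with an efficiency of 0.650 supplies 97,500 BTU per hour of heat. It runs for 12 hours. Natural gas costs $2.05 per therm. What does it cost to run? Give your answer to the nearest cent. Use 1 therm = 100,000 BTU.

$36.90

Heat delivered = 97,500 BTU/h × 12 h = 1,170,000 BTU
Gas input = 1,170,000 / 0.650 = 1,800,000 BTU
= 1,800,000 / 100,000 = 18 therm
Cost = 18 × $2.05/therm = $36.90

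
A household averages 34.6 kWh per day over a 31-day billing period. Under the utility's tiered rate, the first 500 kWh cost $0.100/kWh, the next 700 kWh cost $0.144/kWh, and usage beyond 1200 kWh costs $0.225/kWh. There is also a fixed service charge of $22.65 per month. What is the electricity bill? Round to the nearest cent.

$155.10

Usage = 34.6 kWh/day × 31 days = 1072.6 kWh
First 500 kWh × $0.100 = $50.00
Next 572.6 kWh × $0.144 = $82.45
Remaining tier: 0 kWh (not reached)
Energy charge = $132.45; + service $22.65 = $155.10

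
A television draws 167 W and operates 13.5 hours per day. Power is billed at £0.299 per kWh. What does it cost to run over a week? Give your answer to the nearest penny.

£4.72

Energy = 167 W × 13.5 h/day × 7 days = 15,782 Wh = 15.78 kWh
Cost = 15.78 kWh × £0.299/kWh = £4.72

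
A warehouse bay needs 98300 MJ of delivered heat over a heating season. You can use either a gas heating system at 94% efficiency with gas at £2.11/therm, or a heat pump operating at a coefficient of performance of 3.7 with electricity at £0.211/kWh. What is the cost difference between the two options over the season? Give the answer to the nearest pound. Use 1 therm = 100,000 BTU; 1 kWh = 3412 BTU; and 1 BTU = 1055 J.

Heat load = 98300 MJ = 98,300,000,000 J / 1055 = 93,175,355 BTU
Gas: input = 93,175,355 / 0.94 = 99,122,719 BTU = 991.2 therm → 991.2 × £2.11 = £2,091.49
Heat pump: 93,175,355 BTU / 3412 = 27,310 kWh heat; / 3.7 = 7,381 kWh in → × £0.211 = £1,557.30
Difference = |£2,091.49 − £1,557.30| = £534.19 ≈ £534

£534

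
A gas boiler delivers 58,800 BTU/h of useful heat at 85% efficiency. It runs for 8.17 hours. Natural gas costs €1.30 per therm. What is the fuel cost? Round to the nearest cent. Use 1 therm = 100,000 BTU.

Heat delivered = 58,800 BTU/h × 8.17 h = 480,396 BTU
Gas input = 480,396 / 0.85 = 565,172 BTU
= 565,172 / 100,000 = 5.652 therm
Cost = 5.652 × €1.30/therm = €7.35

€7.35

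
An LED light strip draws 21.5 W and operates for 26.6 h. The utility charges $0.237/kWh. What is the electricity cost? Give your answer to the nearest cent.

$0.14

Energy = 21.5 W × 26.6 h = 572 Wh = 0.5719 kWh
Cost = 0.5719 kWh × $0.237/kWh = $0.14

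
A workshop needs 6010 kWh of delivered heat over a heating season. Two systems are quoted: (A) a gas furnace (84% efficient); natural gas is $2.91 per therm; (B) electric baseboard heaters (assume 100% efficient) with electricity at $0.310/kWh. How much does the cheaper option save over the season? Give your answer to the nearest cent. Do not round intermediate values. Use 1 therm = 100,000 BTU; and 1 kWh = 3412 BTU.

$1152.71

Heat load = 6010 kWh × 3412 = 20,506,120 BTU
Gas: input = 20,506,120 / 0.84 = 24,412,048 BTU = 244.1 therm → 244.1 × $2.91 = $710.39
Electric: 20,506,120 BTU / 3412 = 6,010 kWh → × $0.310 = $1,863.10
Difference = |$710.39 − $1,863.10| = $1,152.71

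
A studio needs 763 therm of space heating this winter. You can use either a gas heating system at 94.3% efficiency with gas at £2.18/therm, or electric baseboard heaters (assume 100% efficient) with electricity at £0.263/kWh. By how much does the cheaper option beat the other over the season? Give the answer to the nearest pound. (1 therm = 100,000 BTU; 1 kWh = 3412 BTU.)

£4117

Heat load = 763 therm × 100,000 = 76,300,000 BTU
Gas: input = 76,300,000 / 0.943 = 80,911,983 BTU = 809.1 therm → 809.1 × £2.18 = £1,763.88
Electric: 76,300,000 BTU / 3412 = 22,360 kWh → × £0.263 = £5,881.27
Difference = |£1,763.88 − £5,881.27| = £4,117.39 ≈ £4117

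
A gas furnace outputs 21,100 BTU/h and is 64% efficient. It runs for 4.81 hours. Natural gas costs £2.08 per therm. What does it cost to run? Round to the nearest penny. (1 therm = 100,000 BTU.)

Heat delivered = 21,100 BTU/h × 4.81 h = 101,491 BTU
Gas input = 101,491 / 0.64 = 158,580 BTU
= 158,580 / 100,000 = 1.586 therm
Cost = 1.586 × £2.08/therm = £3.30

£3.30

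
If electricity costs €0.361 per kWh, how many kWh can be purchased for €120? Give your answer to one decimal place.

€120 / €0.361 per kWh = 332.4 kWh

332.4 kWh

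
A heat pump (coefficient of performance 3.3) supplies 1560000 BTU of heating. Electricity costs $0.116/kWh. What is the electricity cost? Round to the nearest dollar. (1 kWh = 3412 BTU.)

Heat delivered = 1,560,000 BTU / 3412 = 457.2 kWh
Electrical input = 457.2 kWh / 3.3 = 138.5 kWh
Cost = 138.5 × $0.116/kWh = $16.07 ≈ $16

$16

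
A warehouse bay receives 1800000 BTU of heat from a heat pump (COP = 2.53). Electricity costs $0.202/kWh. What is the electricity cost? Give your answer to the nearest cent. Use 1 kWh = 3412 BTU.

$42.12

Heat delivered = 1,800,000 BTU / 3412 = 527.5 kWh
Electrical input = 527.5 kWh / 2.53 = 208.5 kWh
Cost = 208.5 × $0.202/kWh = $42.12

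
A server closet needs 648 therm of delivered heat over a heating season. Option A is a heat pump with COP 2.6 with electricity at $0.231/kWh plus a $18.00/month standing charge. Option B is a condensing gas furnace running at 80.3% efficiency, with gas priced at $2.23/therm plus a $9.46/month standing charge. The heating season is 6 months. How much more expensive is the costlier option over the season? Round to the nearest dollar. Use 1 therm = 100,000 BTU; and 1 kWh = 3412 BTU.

$61

Heat load = 648 therm × 100,000 = 64,800,000 BTU
Gas: input = 64,800,000 / 0.803 = 80,697,385 BTU = 807 therm → 807 × $2.23 = $1,799.55; + 6 × $9.46 standing = $1,856.31
Heat pump: 64,800,000 BTU / 3412 = 18,990 kWh heat; / 2.6 = 7,305 kWh in → × $0.231 = $1,687.35; + 6 × $18.00 standing = $1,795.35
Difference = |$1,856.31 − $1,795.35| = $60.96 ≈ $61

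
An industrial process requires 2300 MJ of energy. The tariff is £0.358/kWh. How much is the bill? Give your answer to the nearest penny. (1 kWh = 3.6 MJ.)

2300 MJ × (0.27778 kWh/MJ) = 638.9 kWh
Cost = 638.9 kWh × £0.358/kWh = £228.72

£228.72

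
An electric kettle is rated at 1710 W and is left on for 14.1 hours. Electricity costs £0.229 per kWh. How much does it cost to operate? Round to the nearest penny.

Energy = 1710 W × 14.1 h = 24,111 Wh = 24.11 kWh
Cost = 24.11 kWh × £0.229/kWh = £5.52

£5.52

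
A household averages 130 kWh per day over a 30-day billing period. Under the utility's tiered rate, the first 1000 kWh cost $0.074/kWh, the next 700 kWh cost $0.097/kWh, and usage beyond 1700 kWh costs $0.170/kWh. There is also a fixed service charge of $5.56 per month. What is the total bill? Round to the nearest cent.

Usage = 130 kWh/day × 30 days = 3900 kWh
First 1000 kWh × $0.074 = $74.00
Next 700 kWh × $0.097 = $67.90
Remaining 2200 kWh × $0.170 = $374.00
Energy charge = $515.90; + service $5.56 = $521.46

$521.46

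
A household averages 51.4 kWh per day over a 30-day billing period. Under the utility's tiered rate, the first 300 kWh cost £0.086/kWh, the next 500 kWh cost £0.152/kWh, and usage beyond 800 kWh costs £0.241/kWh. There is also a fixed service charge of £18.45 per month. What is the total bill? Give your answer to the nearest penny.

Usage = 51.4 kWh/day × 30 days = 1542 kWh
First 300 kWh × £0.086 = £25.80
Next 500 kWh × £0.152 = £76.00
Remaining 742 kWh × £0.241 = £178.82
Energy charge = £280.62; + service £18.45 = £299.07

£299.07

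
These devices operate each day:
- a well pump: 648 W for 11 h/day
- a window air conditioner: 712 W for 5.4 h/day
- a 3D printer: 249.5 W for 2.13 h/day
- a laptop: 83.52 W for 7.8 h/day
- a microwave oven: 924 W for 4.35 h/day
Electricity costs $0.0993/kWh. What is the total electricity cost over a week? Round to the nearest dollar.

well pump: 648 W × 11 h × 7 d = 49,896 Wh = 49.9 kWh
window air conditioner: 712 W × 5.4 h × 7 d = 26,914 Wh = 26.91 kWh
3D printer: 249.5 W × 2.13 h × 7 d = 3,720 Wh = 3.72 kWh
laptop: 83.52 W × 7.8 h × 7 d = 4,560 Wh = 4.56 kWh
microwave oven: 924 W × 4.35 h × 7 d = 28,136 Wh = 28.14 kWh
Total energy = 49.9 + 26.91 + 3.72 + 4.56 + 28.14 = 113.2 kWh
Cost = 113.2 kWh × $0.0993 = $11.24 ≈ $11

$11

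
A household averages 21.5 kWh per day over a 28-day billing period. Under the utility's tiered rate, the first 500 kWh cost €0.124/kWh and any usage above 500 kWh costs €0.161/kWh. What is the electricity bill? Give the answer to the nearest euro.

€78

Usage = 21.5 kWh/day × 28 days = 602 kWh
First 500 kWh × €0.124 = €62.00
Remaining 102 kWh × €0.161 = €16.42
Total = €78.42 ≈ €78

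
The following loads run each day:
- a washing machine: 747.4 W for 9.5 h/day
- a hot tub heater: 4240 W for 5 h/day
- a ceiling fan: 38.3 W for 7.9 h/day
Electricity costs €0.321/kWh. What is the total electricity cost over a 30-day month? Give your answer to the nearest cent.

€275.45

washing machine: 747.4 W × 9.5 h × 30 d = 213,009 Wh = 213 kWh
hot tub heater: 4240 W × 5 h × 30 d = 636,000 Wh = 636 kWh
ceiling fan: 38.3 W × 7.9 h × 30 d = 9,077 Wh = 9.077 kWh
Total energy = 213 + 636 + 9.077 = 858.1 kWh
Cost = 858.1 kWh × €0.321 = €275.45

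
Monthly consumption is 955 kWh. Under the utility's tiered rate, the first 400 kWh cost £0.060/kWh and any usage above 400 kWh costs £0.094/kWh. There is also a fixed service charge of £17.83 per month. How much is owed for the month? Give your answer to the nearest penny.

£94.00

First 400 kWh × £0.060 = £24.00
Remaining 555 kWh × £0.094 = £52.17
Energy charge = £76.17; + service £17.83 = £94.00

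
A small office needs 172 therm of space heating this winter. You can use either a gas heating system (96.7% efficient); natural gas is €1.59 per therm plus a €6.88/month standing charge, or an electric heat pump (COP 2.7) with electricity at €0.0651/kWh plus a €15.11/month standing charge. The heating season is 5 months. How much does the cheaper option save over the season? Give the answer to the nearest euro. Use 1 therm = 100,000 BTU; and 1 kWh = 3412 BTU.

€120

Heat load = 172 therm × 100,000 = 17,200,000 BTU
Gas: input = 17,200,000 / 0.967 = 17,786,970 BTU = 177.9 therm → 177.9 × €1.59 = €282.81; + 5 × €6.88 standing = €317.21
Heat pump: 17,200,000 BTU / 3412 = 5,041 kWh heat; / 2.7 = 1,867 kWh in → × €0.0651 = €121.54; + 5 × €15.11 standing = €197.09
Difference = |€317.21 − €197.09| = €120.12 ≈ €120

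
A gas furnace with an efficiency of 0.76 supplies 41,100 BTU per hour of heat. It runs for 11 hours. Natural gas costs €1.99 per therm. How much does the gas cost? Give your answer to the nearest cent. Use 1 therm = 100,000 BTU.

€11.84

Heat delivered = 41,100 BTU/h × 11 h = 452,100 BTU
Gas input = 452,100 / 0.76 = 594,868 BTU
= 594,868 / 100,000 = 5.949 therm
Cost = 5.949 × €1.99/therm = €11.84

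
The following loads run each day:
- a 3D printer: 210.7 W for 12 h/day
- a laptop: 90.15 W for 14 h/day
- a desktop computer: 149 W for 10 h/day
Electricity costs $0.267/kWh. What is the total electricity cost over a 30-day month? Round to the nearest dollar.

3D printer: 210.7 W × 12 h × 30 d = 75,852 Wh = 75.85 kWh
laptop: 90.15 W × 14 h × 30 d = 37,863 Wh = 37.86 kWh
desktop computer: 149 W × 10 h × 30 d = 44,700 Wh = 44.7 kWh
Total energy = 75.85 + 37.86 + 44.7 = 158.4 kWh
Cost = 158.4 kWh × $0.267 = $42.30 ≈ $42

$42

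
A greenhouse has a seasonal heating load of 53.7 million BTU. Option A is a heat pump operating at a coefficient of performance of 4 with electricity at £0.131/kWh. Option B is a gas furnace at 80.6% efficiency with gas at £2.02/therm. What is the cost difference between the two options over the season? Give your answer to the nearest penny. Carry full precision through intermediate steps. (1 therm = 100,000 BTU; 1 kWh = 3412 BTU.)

Heat load = 53.7 × 10⁶ BTU = 53,700,000 BTU
Gas: input = 53,700,000 / 0.806 = 66,625,310 BTU = 666.3 therm → 666.3 × £2.02 = £1,345.83
Heat pump: 53,700,000 BTU / 3412 = 15,740 kWh heat; / 4 = 3,935 kWh in → × £0.131 = £515.44
Difference = |£1,345.83 − £515.44| = £830.39

£830.39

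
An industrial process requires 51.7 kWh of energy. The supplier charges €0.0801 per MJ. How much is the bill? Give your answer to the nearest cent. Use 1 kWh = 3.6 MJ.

€14.91

51.7 kWh × (3.6 MJ/kWh) = 186.1 MJ
Cost = 186.1 MJ × €0.0801/MJ = €14.91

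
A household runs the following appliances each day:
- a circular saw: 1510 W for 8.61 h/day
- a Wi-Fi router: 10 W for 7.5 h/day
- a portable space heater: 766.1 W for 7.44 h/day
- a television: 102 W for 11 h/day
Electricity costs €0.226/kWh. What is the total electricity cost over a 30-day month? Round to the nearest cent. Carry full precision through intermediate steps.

circular saw: 1510 W × 8.61 h × 30 d = 390,033 Wh = 390 kWh
Wi-Fi router: 10 W × 7.5 h × 30 d = 2,250 Wh = 2.25 kWh
portable space heater: 766.1 W × 7.44 h × 30 d = 170,994 Wh = 171 kWh
television: 102 W × 11 h × 30 d = 33,660 Wh = 33.66 kWh
Total energy = 390 + 2.25 + 171 + 33.66 = 596.9 kWh
Cost = 596.9 kWh × €0.226 = €134.91

€134.91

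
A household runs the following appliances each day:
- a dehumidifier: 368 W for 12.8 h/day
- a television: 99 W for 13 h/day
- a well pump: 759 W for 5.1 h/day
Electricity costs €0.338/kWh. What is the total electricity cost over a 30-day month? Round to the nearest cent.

dehumidifier: 368 W × 12.8 h × 30 d = 141,312 Wh = 141.3 kWh
television: 99 W × 13 h × 30 d = 38,610 Wh = 38.61 kWh
well pump: 759 W × 5.1 h × 30 d = 116,127 Wh = 116.1 kWh
Total energy = 141.3 + 38.61 + 116.1 = 296 kWh
Cost = 296 kWh × €0.338 = €100.06

€100.06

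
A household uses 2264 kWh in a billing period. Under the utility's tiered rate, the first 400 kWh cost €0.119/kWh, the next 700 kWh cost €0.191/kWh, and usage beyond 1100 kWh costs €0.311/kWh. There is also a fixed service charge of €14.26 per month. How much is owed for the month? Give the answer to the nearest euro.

First 400 kWh × €0.119 = €47.60
Next 700 kWh × €0.191 = €133.70
Remaining 1164 kWh × €0.311 = €362.00
Energy charge = €543.30; + service €14.26 = €557.56 ≈ €558

€558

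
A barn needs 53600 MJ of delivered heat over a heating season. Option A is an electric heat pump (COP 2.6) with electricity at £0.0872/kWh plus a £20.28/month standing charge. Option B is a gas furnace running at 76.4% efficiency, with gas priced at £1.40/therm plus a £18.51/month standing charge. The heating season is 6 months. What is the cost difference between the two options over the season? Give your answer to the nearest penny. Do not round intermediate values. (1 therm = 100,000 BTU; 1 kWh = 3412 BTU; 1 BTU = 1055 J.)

Heat load = 53600 MJ = 53,600,000,000 J / 1055 = 50,805,687 BTU
Gas: input = 50,805,687 / 0.764 = 66,499,591 BTU = 665 therm → 665 × £1.40 = £930.99; + 6 × £18.51 standing = £1,042.05
Heat pump: 50,805,687 BTU / 3412 = 14,890 kWh heat; / 2.6 = 5,727 kWh in → × £0.0872 = £499.40; + 6 × £20.28 standing = £621.08
Difference = |£1,042.05 − £621.08| = £420.98

£420.98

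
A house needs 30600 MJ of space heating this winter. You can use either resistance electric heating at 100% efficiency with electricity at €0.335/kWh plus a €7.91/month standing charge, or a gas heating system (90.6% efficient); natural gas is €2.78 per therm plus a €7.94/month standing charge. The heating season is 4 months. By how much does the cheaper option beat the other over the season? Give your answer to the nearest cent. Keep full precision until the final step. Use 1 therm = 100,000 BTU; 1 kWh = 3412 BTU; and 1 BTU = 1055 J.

€1957.66

Heat load = 30600 MJ = 30,600,000,000 J / 1055 = 29,004,739 BTU
Gas: input = 29,004,739 / 0.906 = 32,014,061 BTU = 320.1 therm → 320.1 × €2.78 = €889.99; + 4 × €7.94 standing = €921.75
Electric: 29,004,739 BTU / 3412 = 8,501 kWh → × €0.335 = €2,847.77; + 4 × €7.91 standing = €2,879.41
Difference = |€921.75 − €2,879.41| = €1,957.66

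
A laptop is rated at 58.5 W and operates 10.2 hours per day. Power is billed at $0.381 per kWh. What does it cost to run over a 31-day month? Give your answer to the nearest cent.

Energy = 58.5 W × 10.2 h/day × 31 days = 18,498 Wh = 18.5 kWh
Cost = 18.5 kWh × $0.381/kWh = $7.05

$7.05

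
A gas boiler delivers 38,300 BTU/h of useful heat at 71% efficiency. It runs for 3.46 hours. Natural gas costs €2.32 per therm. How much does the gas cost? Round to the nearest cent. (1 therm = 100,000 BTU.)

€4.33

Heat delivered = 38,300 BTU/h × 3.46 h = 132,518 BTU
Gas input = 132,518 / 0.71 = 186,645 BTU
= 186,645 / 100,000 = 1.866 therm
Cost = 1.866 × €2.32/therm = €4.33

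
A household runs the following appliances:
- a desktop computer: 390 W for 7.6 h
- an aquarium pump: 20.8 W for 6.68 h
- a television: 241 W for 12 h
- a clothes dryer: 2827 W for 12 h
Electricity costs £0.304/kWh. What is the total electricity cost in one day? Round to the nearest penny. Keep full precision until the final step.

desktop computer: 390 W × 7.6 h = 2,964 Wh = 2.964 kWh
aquarium pump: 20.8 W × 6.68 h = 139 Wh = 0.1389 kWh
television: 241 W × 12 h = 2,892 Wh = 2.892 kWh
clothes dryer: 2827 W × 12 h = 33,924 Wh = 33.92 kWh
Total energy = 2.964 + 0.1389 + 2.892 + 33.92 = 39.92 kWh
Cost = 39.92 kWh × £0.304 = £12.14

£12.14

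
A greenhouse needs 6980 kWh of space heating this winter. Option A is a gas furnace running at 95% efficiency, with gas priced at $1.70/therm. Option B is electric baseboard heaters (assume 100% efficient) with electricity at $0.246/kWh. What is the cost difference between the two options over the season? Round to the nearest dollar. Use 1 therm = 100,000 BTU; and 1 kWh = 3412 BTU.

Heat load = 6980 kWh × 3412 = 23,815,760 BTU
Gas: input = 23,815,760 / 0.95 = 25,069,221 BTU = 250.7 therm → 250.7 × $1.70 = $426.18
Electric: 23,815,760 BTU / 3412 = 6,980 kWh → × $0.246 = $1,717.08
Difference = |$426.18 − $1,717.08| = $1,290.90 ≈ $1291

$1291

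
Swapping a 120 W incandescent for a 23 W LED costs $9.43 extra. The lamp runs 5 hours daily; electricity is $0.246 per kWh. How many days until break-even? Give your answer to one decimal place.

Power saved = 120 − 23 = 97 W
Daily energy saved = 97 W × 5 h = 485 Wh = 0.485 kWh
Daily savings = 0.485 × $0.246 = $0.1193
Payback = $9.43 / $0.1193 per day = 79.04 days

79.0 days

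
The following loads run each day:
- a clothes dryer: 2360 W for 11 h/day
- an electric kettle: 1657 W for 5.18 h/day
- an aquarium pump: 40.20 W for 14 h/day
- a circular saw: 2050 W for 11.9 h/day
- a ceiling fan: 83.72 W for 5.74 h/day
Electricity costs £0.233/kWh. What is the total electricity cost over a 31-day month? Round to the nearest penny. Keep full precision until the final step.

clothes dryer: 2360 W × 11 h × 31 d = 804,760 Wh = 804.8 kWh
electric kettle: 1657 W × 5.18 h × 31 d = 266,081 Wh = 266.1 kWh
aquarium pump: 40.20 W × 14 h × 31 d = 17,447 Wh = 17.45 kWh
circular saw: 2050 W × 11.9 h × 31 d = 756,245 Wh = 756.2 kWh
ceiling fan: 83.72 W × 5.74 h × 31 d = 14,897 Wh = 14.9 kWh
Total energy = 804.8 + 266.1 + 17.45 + 756.2 + 14.9 = 1,859 kWh
Cost = 1,859 kWh × £0.233 = £433.25

£433.25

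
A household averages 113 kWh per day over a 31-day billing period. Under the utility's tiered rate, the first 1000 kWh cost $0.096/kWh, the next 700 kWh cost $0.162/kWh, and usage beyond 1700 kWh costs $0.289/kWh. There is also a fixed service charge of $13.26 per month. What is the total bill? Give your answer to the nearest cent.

Usage = 113 kWh/day × 31 days = 3503 kWh
First 1000 kWh × $0.096 = $96.00
Next 700 kWh × $0.162 = $113.40
Remaining 1803 kWh × $0.289 = $521.07
Energy charge = $730.47; + service $13.26 = $743.73

$743.73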